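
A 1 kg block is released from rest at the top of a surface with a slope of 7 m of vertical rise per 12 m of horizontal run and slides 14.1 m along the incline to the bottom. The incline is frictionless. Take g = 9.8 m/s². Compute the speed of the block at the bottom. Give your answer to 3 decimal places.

11.800 m/s

The weight component along the incline is mg sin 30.26° = 4.938 N and the normal force is N = mg cos 30.26° = 8.465 N.
With no friction, a = g sin 30.26° = 4.9379 m/s².
Starting from rest over a distance of 14.1 m, v² = 2aL = 2 × 4.9379 × 14.1 = 139.2488, so v = 11.8004 m/s.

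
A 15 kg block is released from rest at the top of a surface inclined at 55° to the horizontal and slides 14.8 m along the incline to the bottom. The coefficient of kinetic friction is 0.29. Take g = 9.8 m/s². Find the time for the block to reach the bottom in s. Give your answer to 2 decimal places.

The weight component along the incline is mg sin 55° = 120.415 N and the normal force is N = mg cos 55° = 84.316 N.
Friction up the slope is f = μN = 0.29 × 84.316 = 24.452 N, so the net downslope force is 120.415 − 24.452 = 95.963 N and a = 95.963 / 15 = 6.3975 m/s².
Starting from rest, L = ½at², so t = √(2L/a) = √(2 × 14.8 / 6.3975) = 2.1510 s.

2.15 s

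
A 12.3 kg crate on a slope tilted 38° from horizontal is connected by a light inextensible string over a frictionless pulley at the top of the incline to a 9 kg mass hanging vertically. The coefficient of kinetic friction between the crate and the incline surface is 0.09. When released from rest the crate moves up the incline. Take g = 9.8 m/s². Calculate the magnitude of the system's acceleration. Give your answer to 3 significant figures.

0.255 m/s²

For the crate on the incline: the weight component along the slope is m₁g sin 38° = 12.3 × 9.8 × 0.6157 = 74.216 N and the normal force is N = m₁g cos 38° = 94.987 N.
Kinetic friction opposes the crate's motion up the incline: f = μN = 0.09 × 94.987 = 8.549 N acting down the slope.
Newton's second law for the crate (up-slope positive): T − 74.216 − 8.549 = 12.3 a. For the hanging mass (downward positive): 9 × 9.8 − T = 9 a.
Adding the two equations eliminates T: 5.435 = 21.3 a, so a = 0.2552 m/s².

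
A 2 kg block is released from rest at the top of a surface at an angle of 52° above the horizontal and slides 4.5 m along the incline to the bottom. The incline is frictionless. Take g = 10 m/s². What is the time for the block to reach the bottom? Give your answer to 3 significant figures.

The weight component along the incline is mg sin 52° = 15.760 N and the normal force is N = mg cos 52° = 12.313 N.
With no friction, a = g sin 52° = 7.8801 m/s².
Starting from rest, L = ½at², so t = √(2L/a) = √(2 × 4.5 / 7.8801) = 1.0687 s.

1.07 s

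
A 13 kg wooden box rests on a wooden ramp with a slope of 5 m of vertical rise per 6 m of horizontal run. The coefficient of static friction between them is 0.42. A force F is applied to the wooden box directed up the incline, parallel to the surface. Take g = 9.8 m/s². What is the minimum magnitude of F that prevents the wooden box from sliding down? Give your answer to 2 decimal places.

40.45 N

The normal force is N = mg cos 39.81° = 97.871 N. With F at its minimum the wooden box is on the verge of sliding down, so static friction is at its maximum μ_s N = 0.42 × 97.871 = 41.106 N and acts up the slope.
Equilibrium along the incline: F + μ_s N = mg sin 39.81°, so F = 81.559 − 41.106 = 40.453 N.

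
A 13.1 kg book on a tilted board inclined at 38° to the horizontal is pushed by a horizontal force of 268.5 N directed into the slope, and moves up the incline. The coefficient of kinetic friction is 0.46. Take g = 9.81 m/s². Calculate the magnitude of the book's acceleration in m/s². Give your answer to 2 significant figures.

0.75 m/s²

The horizontal push has components F cos 38° = 268.5 × 0.7880 = 211.578 N up the incline and F sin 38° = 268.5 × 0.6157 = 165.315 N pressing into the surface.
The normal force is therefore N = mg cos 38° + F sin 38° = 101.267 + 165.315 = 266.582 N, and kinetic friction down the slope is μN = 0.46 × 266.582 = 122.628 N.
Along the incline: F cos 38° − mg sin 38° − μN = ma, so 211.578 − 79.124 − 122.628 = 13.1 a, giving a = 0.7501 m/s².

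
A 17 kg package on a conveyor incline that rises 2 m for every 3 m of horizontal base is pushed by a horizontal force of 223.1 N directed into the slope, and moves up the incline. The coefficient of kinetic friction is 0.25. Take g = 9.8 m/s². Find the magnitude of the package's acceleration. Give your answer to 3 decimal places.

1.625 m/s²

The horizontal push has components F cos 33.69° = 223.1 × 0.8321 = 185.642 N up the incline and F sin 33.69° = 223.1 × 0.5547 = 123.754 N pressing into the surface.
The normal force is therefore N = mg cos 33.69° + F sin 33.69° = 138.628 + 123.754 = 262.382 N, and kinetic friction down the slope is μN = 0.25 × 262.382 = 65.596 N.
Along the incline: F cos 33.69° − mg sin 33.69° − μN = ma, so 185.642 − 92.413 − 65.596 = 17 a, giving a = 1.6255 m/s².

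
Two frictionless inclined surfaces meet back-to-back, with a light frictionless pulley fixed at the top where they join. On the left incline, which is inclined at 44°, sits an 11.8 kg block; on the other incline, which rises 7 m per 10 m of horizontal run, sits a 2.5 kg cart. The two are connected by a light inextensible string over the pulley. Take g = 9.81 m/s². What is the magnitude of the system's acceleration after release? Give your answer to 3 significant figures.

4.64 m/s²

Resolve each weight along its own incline: the 11.8 kg mass has component 11.8 × 9.81 × sin 44° = 80.412 N down its slope, and the 2.5 kg mass has 2.5 × 9.81 × sin 34.99° = 14.064 N down its slope.
The 11.8 kg side's 80.412 N exceeds the other side's 14.064 N, so that mass slides down and the 2.5 kg mass slides up. Taking that direction as positive, Newton's second law for the whole system gives 80.412 − 14.064 = (11.8 + 2.5) a, so a = 66.348 / 14.3 = 4.6397 m/s².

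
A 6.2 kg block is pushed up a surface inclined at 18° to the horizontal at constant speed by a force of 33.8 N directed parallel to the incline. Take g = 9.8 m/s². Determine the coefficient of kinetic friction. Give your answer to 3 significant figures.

At constant speed ΣF = 0 along the incline. The applied 33.8 N acts up the slope; the weight component mg sin 18° = 18.776 N and kinetic friction μN both act down the slope.
So 33.8 = 18.776 + μ × 57.786, giving μ = (33.8 − 18.776) / 57.786 = 0.2600.

0.260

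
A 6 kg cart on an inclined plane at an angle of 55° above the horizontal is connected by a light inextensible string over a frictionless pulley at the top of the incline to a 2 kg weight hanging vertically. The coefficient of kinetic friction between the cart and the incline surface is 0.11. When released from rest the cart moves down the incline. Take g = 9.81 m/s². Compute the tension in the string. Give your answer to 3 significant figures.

For the cart on the incline: the weight component along the slope is m₁g sin 55° = 6 × 9.81 × 0.8192 = 48.218 N and the normal force is N = m₁g cos 55° = 33.761 N.
Kinetic friction opposes the cart's motion down the incline: f = μN = 0.11 × 33.761 = 3.714 N acting up the slope.
Newton's second law for the cart (down-slope positive): 48.218 − 3.714 − T = 6 a. For the hanging weight (upward positive): T − 2 × 9.81 = 2 a.
Adding the two equations eliminates T: 24.884 = 8 a, so a = 3.1105 m/s².
Then from the hanging weight's equation, T = 2 × (9.81 + 3.1105) = 25.841 N.

25.8 N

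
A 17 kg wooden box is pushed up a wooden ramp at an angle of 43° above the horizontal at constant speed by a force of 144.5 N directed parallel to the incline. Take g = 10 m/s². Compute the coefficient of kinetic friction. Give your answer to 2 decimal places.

At constant speed ΣF = 0 along the incline. The applied 144.5 N acts up the slope; the weight component mg sin 43° = 115.940 N and kinetic friction μN both act down the slope.
So 144.5 = 115.940 + μ × 124.330, giving μ = (144.5 − 115.940) / 124.330 = 0.2297.

0.23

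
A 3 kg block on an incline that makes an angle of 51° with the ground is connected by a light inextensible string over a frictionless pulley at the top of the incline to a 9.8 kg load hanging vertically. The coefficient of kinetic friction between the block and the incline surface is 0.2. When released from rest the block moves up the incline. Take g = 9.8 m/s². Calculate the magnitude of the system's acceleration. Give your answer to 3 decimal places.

5.429 m/s²

For the block on the incline: the weight component along the slope is m₁g sin 51° = 3 × 9.8 × 0.7771 = 22.847 N and the normal force is N = m₁g cos 51° = 18.502 N.
Kinetic friction opposes the block's motion up the incline: f = μN = 0.2 × 18.502 = 3.700 N acting down the slope.
Newton's second law for the block (up-slope positive): T − 22.847 − 3.700 = 3 a. For the hanging load (downward positive): 9.8 × 9.8 − T = 9.8 a.
Adding the two equations eliminates T: 69.493 = 12.8 a, so a = 5.4291 m/s².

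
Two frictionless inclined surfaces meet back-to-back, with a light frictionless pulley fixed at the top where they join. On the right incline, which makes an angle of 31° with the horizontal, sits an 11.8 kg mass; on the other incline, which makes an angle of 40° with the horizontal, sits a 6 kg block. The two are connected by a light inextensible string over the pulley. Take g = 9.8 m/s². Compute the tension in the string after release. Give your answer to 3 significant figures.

45.1 N

Resolve each weight along its own incline: the 11.8 kg mass has component 11.8 × 9.8 × sin 31° = 59.559 N down its slope, and the 6 kg mass has 6 × 9.8 × sin 40° = 37.796 N down its slope.
The 11.8 kg side's 59.559 N exceeds the other side's 37.796 N, so that mass slides down and the 6 kg mass slides up. Taking that direction as positive, Newton's second law for the whole system gives 59.559 − 37.796 = (11.8 + 6) a, so a = 21.763 / 17.8 = 1.2226 m/s².
For the 6 kg mass (up-slope positive): T − 37.796 = 6 × 1.2226, so T = 45.132 N.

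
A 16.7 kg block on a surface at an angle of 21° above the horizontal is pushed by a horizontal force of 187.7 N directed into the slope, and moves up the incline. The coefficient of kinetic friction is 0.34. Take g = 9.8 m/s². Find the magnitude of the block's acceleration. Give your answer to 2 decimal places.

The horizontal push has components F cos 21° = 187.7 × 0.9336 = 175.237 N up the incline and F sin 21° = 187.7 × 0.3584 = 67.272 N pressing into the surface.
The normal force is therefore N = mg cos 21° + F sin 21° = 152.793 + 67.272 = 220.065 N, and kinetic friction down the slope is μN = 0.34 × 220.065 = 74.822 N.
Along the incline: F cos 21° − mg sin 21° − μN = ma, so 175.237 − 58.656 − 74.822 = 16.7 a, giving a = 2.5005 m/s².

2.50 m/s²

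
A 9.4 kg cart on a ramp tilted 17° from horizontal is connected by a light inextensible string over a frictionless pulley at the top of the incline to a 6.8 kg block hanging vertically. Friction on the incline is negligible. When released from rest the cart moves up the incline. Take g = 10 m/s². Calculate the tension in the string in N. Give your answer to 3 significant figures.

51.0 N

For the cart on the incline: the weight component along the slope is m₁g sin 17° = 9.4 × 10 × 0.2924 = 27.486 N and the normal force is N = m₁g cos 17° = 89.893 N.
Newton's second law for the cart (up-slope positive): T − 27.486 = 9.4 a. For the hanging block (downward positive): 6.8 × 10 − T = 6.8 a.
Adding the two equations eliminates T: 40.514 = 16.2 a, so a = 2.5009 m/s².
Then from the hanging block's equation, T = 6.8 × (10 − 2.5009) = 50.994 N.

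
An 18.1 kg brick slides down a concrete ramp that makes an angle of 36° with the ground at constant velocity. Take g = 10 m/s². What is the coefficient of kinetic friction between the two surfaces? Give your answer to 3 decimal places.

0.727

At constant velocity the net force along the incline is zero: mg sin 36° = μ mg cos 36°.
So μ = tan 36° = 0.5878 / 0.8090 = 0.7266.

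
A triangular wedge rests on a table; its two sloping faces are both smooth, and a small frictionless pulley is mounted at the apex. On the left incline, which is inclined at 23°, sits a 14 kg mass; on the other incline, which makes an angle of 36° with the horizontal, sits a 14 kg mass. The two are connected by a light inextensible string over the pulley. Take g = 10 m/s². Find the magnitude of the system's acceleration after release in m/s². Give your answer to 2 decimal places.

0.99 m/s²

Resolve each weight along its own incline: the 14 kg mass has component 14 × 10 × sin 23° = 54.702 N down its slope, and the 14 kg mass has 14 × 10 × sin 36° = 82.290 N down its slope.
The 14 kg side's 82.290 N exceeds the other side's 54.702 N, so that mass slides down and the 14 kg mass slides up. Taking that direction as positive, Newton's second law for the whole system gives 82.290 − 54.702 = (14 + 14) a, so a = 27.588 / 28 = 0.9853 m/s².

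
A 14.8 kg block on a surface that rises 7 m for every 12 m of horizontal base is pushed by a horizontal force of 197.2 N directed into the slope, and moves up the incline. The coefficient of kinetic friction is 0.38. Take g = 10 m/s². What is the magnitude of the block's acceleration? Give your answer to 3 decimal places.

The horizontal push has components F cos 30.26° = 197.2 × 0.8638 = 170.341 N up the incline and F sin 30.26° = 197.2 × 0.5039 = 99.369 N pressing into the surface.
The normal force is therefore N = mg cos 30.26° + F sin 30.26° = 127.842 + 99.369 = 227.211 N, and kinetic friction down the slope is μN = 0.38 × 227.211 = 86.340 N.
Along the incline: F cos 30.26° − mg sin 30.26° − μN = ma, so 170.341 − 74.577 − 86.340 = 14.8 a, giving a = 0.6368 m/s².

0.637 m/s²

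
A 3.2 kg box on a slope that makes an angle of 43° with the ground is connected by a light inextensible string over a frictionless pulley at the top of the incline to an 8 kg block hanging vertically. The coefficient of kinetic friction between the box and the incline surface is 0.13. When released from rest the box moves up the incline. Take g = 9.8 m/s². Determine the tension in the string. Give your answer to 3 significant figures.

For the box on the incline: the weight component along the slope is m₁g sin 43° = 3.2 × 9.8 × 0.6820 = 21.388 N and the normal force is N = m₁g cos 43° = 22.935 N.
Kinetic friction opposes the box's motion up the incline: f = μN = 0.13 × 22.935 = 2.982 N acting down the slope.
Newton's second law for the box (up-slope positive): T − 21.388 − 2.982 = 3.2 a. For the hanging block (downward positive): 8 × 9.8 − T = 8 a.
Adding the two equations eliminates T: 54.030 = 11.2 a, so a = 4.8241 m/s².
Then from the hanging block's equation, T = 8 × (9.8 − 4.8241) = 39.807 N.

39.8 N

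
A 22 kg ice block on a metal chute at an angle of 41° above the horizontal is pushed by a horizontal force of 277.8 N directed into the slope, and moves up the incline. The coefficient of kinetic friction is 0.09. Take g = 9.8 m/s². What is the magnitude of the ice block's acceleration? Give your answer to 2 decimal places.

1.69 m/s²

The horizontal push has components F cos 41° = 277.8 × 0.7547 = 209.656 N up the incline and F sin 41° = 277.8 × 0.6561 = 182.265 N pressing into the surface.
The normal force is therefore N = mg cos 41° + F sin 41° = 162.713 + 182.265 = 344.978 N, and kinetic friction down the slope is μN = 0.09 × 344.978 = 31.048 N.
Along the incline: F cos 41° − mg sin 41° − μN = ma, so 209.656 − 141.455 − 31.048 = 22 a, giving a = 1.6888 m/s².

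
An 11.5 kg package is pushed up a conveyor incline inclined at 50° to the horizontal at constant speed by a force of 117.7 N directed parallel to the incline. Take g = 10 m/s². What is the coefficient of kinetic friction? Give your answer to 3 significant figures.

0.400

At constant speed ΣF = 0 along the incline. The applied 117.7 N acts up the slope; the weight component mg sin 50° = 88.095 N and kinetic friction μN both act down the slope.
So 117.7 = 88.095 + μ × 73.921, giving μ = (117.7 − 88.095) / 73.921 = 0.4005.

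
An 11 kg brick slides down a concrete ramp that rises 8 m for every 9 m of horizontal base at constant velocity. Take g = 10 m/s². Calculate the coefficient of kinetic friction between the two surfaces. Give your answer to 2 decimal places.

0.89

At constant velocity the net force along the incline is zero: mg sin 41.63° = μ mg cos 41.63°.
So μ = tan 41.63° = 0.6644 / 0.7474 = 0.8889.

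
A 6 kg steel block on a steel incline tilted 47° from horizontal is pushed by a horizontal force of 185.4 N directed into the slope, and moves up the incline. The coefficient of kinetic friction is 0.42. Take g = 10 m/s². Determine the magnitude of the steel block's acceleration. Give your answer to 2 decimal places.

1.40 m/s²

The horizontal push has components F cos 47° = 185.4 × 0.6820 = 126.443 N up the incline and F sin 47° = 185.4 × 0.7314 = 135.602 N pressing into the surface.
The normal force is therefore N = mg cos 47° + F sin 47° = 40.920 + 135.602 = 176.522 N, and kinetic friction down the slope is μN = 0.42 × 176.522 = 74.139 N.
Along the incline: F cos 47° − mg sin 47° − μN = ma, so 126.443 − 43.884 − 74.139 = 6 a, giving a = 1.4033 m/s².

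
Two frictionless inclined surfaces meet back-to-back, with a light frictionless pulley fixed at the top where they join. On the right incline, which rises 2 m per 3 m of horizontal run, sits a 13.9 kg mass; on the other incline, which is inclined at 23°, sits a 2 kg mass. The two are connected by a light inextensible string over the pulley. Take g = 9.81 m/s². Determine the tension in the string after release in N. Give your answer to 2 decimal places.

16.22 N

Resolve each weight along its own incline: the 13.9 kg mass has component 13.9 × 9.81 × sin 33.69° = 75.638 N down its slope, and the 2 kg mass has 2 × 9.81 × sin 23° = 7.666 N down its slope.
The 13.9 kg side's 75.638 N exceeds the other side's 7.666 N, so that mass slides down and the 2 kg mass slides up. Taking that direction as positive, Newton's second law for the whole system gives 75.638 − 7.666 = (13.9 + 2) a, so a = 67.972 / 15.9 = 4.2750 m/s².
For the 2 kg mass (up-slope positive): T − 7.666 = 2 × 4.2750, so T = 16.216 N.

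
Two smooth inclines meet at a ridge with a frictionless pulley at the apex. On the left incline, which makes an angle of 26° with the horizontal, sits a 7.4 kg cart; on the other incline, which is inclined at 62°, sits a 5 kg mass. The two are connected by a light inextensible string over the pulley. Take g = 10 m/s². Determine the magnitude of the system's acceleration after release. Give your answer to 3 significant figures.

Resolve each weight along its own incline: the 7.4 kg mass has component 7.4 × 10 × sin 26° = 32.439 N down its slope, and the 5 kg mass has 5 × 10 × sin 62° = 44.147 N down its slope.
The 5 kg side's 44.147 N exceeds the other side's 32.439 N, so that mass slides down and the 7.4 kg mass slides up. Taking that direction as positive, Newton's second law for the whole system gives 44.147 − 32.439 = (7.4 + 5) a, so a = 11.708 / 12.4 = 0.9442 m/s².

0.944 m/s²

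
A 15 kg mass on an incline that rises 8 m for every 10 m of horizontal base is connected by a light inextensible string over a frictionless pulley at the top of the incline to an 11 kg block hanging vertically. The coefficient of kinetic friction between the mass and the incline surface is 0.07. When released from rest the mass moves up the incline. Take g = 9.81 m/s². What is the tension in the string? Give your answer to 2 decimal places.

104.55 N

For the mass on the incline: the weight component along the slope is m₁g sin 38.66° = 15 × 9.81 × 0.6247 = 91.925 N and the normal force is N = m₁g cos 38.66° = 114.905 N.
Kinetic friction opposes the mass's motion up the incline: f = μN = 0.07 × 114.905 = 8.043 N acting down the slope.
Newton's second law for the mass (up-slope positive): T − 91.925 − 8.043 = 15 a. For the hanging block (downward positive): 11 × 9.81 − T = 11 a.
Adding the two equations eliminates T: 7.942 = 26 a, so a = 0.3055 m/s².
Then from the hanging block's equation, T = 11 × (9.81 − 0.3055) = 104.549 N.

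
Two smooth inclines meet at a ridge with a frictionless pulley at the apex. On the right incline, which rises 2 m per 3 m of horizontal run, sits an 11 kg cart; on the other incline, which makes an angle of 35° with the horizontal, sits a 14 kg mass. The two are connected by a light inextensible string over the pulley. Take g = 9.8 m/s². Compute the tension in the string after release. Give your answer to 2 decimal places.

Resolve each weight along its own incline: the 11 kg mass has component 11 × 9.8 × sin 33.69° = 59.797 N down its slope, and the 14 kg mass has 14 × 9.8 × sin 35° = 78.695 N down its slope.
The 14 kg side's 78.695 N exceeds the other side's 59.797 N, so that mass slides down and the 11 kg mass slides up. Taking that direction as positive, Newton's second law for the whole system gives 78.695 − 59.797 = (11 + 14) a, so a = 18.898 / 25 = 0.7559 m/s².
For the 11 kg mass (up-slope positive): T − 59.797 = 11 × 0.7559, so T = 68.112 N.

68.11 N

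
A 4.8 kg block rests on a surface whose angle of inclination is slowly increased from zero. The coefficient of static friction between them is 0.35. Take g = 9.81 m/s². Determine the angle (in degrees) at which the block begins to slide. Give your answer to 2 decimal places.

19.29°

At the threshold of sliding, static friction is at its maximum μ_s N and exactly balances the weight component along the incline: mg sin θ = μ_s mg cos θ.
Hence tan θ = μ_s = 0.35, so θ = arctan(0.35) = 19.2900°.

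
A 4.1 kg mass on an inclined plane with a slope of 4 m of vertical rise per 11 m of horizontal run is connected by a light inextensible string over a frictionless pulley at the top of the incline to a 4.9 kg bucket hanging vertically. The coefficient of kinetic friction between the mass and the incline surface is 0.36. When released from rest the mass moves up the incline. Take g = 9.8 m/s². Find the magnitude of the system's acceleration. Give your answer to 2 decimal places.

2.30 m/s²

For the mass on the incline: the weight component along the slope is m₁g sin 19.98° = 4.1 × 9.8 × 0.3417 = 13.730 N and the normal force is N = m₁g cos 19.98° = 37.761 N.
Kinetic friction opposes the mass's motion up the incline: f = μN = 0.36 × 37.761 = 13.594 N acting down the slope.
Newton's second law for the mass (up-slope positive): T − 13.730 − 13.594 = 4.1 a. For the hanging bucket (downward positive): 4.9 × 9.8 − T = 4.9 a.
Adding the two equations eliminates T: 20.696 = 9 a, so a = 2.2996 m/s².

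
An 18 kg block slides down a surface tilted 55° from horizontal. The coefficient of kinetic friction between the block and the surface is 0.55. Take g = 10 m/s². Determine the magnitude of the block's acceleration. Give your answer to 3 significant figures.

Resolving the weight along the incline: the component pulling the block down the slope is mg sin 55° = 18 × 10 × 0.8192 = 147.456 N, and the normal force is N = mg cos 55° = 18 × 10 × 0.5736 = 103.248 N.
Kinetic friction acts up the slope with magnitude f = μN = 0.55 × 103.248 = 56.786 N.
Net force along the incline is 147.456 − 56.786 = 90.670 N, so a = 90.670 / 18 = 5.0372 m/s².

5.04 m/s²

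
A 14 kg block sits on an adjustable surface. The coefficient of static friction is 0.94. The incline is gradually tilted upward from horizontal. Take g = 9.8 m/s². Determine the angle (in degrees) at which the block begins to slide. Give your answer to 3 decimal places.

At the threshold of sliding, static friction is at its maximum μ_s N and exactly balances the weight component along the incline: mg sin θ = μ_s mg cos θ.
Hence tan θ = μ_s = 0.94, so θ = arctan(0.94) = 43.2285°.

43.229°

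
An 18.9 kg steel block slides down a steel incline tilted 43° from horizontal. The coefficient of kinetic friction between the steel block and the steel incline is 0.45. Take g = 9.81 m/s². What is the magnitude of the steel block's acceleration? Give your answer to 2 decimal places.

Resolving the weight along the incline: the component pulling the steel block down the slope is mg sin 43° = 18.9 × 9.81 × 0.6820 = 126.449 N, and the normal force is N = mg cos 43° = 18.9 × 9.81 × 0.7314 = 135.608 N.
Kinetic friction acts up the slope with magnitude f = μN = 0.45 × 135.608 = 61.024 N.
Net force along the incline is 126.449 − 61.024 = 65.425 N, so a = 65.425 / 18.9 = 3.4616 m/s².

3.46 m/s²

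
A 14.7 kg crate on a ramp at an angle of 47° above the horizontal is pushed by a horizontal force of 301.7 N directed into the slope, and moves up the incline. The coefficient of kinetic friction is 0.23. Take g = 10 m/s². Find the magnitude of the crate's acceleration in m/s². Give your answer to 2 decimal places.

The horizontal push has components F cos 47° = 301.7 × 0.6820 = 205.759 N up the incline and F sin 47° = 301.7 × 0.7314 = 220.663 N pressing into the surface.
The normal force is therefore N = mg cos 47° + F sin 47° = 100.254 + 220.663 = 320.917 N, and kinetic friction down the slope is μN = 0.23 × 320.917 = 73.811 N.
Along the incline: F cos 47° − mg sin 47° − μN = ma, so 205.759 − 107.516 − 73.811 = 14.7 a, giving a = 1.6620 m/s².

1.66 m/s²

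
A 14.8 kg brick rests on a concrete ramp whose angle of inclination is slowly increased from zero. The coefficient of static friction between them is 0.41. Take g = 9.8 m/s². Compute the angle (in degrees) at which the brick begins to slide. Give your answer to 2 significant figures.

22°

At the threshold of sliding, static friction is at its maximum μ_s N and exactly balances the weight component along the incline: mg sin θ = μ_s mg cos θ.
Hence tan θ = μ_s = 0.41, so θ = arctan(0.41) = 22.2936°.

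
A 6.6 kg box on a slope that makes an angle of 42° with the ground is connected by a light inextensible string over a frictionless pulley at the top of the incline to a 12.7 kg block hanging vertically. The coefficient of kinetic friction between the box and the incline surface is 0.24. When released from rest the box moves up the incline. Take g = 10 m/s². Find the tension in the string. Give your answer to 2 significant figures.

For the box on the incline: the weight component along the slope is m₁g sin 42° = 6.6 × 10 × 0.6691 = 44.161 N and the normal force is N = m₁g cos 42° = 49.048 N.
Kinetic friction opposes the box's motion up the incline: f = μN = 0.24 × 49.048 = 11.772 N acting down the slope.
Newton's second law for the box (up-slope positive): T − 44.161 − 11.772 = 6.6 a. For the hanging block (downward positive): 12.7 × 10 − T = 12.7 a.
Adding the two equations eliminates T: 71.067 = 19.3 a, so a = 3.6822 m/s².
Then from the hanging block's equation, T = 12.7 × (10 − 3.6822) = 80.236 N.

80 N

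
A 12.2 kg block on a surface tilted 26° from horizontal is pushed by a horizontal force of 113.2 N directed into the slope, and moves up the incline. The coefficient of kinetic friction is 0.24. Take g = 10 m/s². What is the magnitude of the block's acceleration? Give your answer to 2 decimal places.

The horizontal push has components F cos 26° = 113.2 × 0.8988 = 101.744 N up the incline and F sin 26° = 113.2 × 0.4384 = 49.627 N pressing into the surface.
The normal force is therefore N = mg cos 26° + F sin 26° = 109.654 + 49.627 = 159.281 N, and kinetic friction down the slope is μN = 0.24 × 159.281 = 38.227 N.
Along the incline: F cos 26° − mg sin 26° − μN = ma, so 101.744 − 53.485 − 38.227 = 12.2 a, giving a = 0.8223 m/s².

0.82 m/s²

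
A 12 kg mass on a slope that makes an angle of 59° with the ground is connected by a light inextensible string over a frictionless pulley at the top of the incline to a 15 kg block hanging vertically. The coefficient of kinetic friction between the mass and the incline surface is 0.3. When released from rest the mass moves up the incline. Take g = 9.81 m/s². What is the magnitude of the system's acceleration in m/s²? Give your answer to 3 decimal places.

1.039 m/s²

For the mass on the incline: the weight component along the slope is m₁g sin 59° = 12 × 9.81 × 0.8572 = 100.910 N and the normal force is N = m₁g cos 59° = 60.630 N.
Kinetic friction opposes the mass's motion up the incline: f = μN = 0.3 × 60.630 = 18.189 N acting down the slope.
Newton's second law for the mass (up-slope positive): T − 100.910 − 18.189 = 12 a. For the hanging block (downward positive): 15 × 9.81 − T = 15 a.
Adding the two equations eliminates T: 28.051 = 27 a, so a = 1.0389 m/s².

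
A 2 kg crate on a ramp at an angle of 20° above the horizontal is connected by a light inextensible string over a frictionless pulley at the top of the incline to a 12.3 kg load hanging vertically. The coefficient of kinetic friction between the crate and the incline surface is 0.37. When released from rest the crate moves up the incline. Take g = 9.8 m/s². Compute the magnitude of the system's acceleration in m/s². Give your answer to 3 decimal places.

7.484 m/s²

For the crate on the incline: the weight component along the slope is m₁g sin 20° = 2 × 9.8 × 0.3420 = 6.703 N and the normal force is N = m₁g cos 20° = 18.418 N.
Kinetic friction opposes the crate's motion up the incline: f = μN = 0.37 × 18.418 = 6.815 N acting down the slope.
Newton's second law for the crate (up-slope positive): T − 6.703 − 6.815 = 2 a. For the hanging load (downward positive): 12.3 × 9.8 − T = 12.3 a.
Adding the two equations eliminates T: 107.022 = 14.3 a, so a = 7.4841 m/s².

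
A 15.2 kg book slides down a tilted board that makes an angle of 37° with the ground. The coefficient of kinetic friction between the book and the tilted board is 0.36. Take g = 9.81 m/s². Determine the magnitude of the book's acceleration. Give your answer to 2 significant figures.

3.1 m/s²

Resolving the weight along the incline: the component pulling the book down the slope is mg sin 37° = 15.2 × 9.81 × 0.6018 = 89.736 N, and the normal force is N = mg cos 37° = 15.2 × 9.81 × 0.7986 = 119.081 N.
Kinetic friction acts up the slope with magnitude f = μN = 0.36 × 119.081 = 42.869 N.
Net force along the incline is 89.736 − 42.869 = 46.867 N, so a = 46.867 / 15.2 = 3.0834 m/s².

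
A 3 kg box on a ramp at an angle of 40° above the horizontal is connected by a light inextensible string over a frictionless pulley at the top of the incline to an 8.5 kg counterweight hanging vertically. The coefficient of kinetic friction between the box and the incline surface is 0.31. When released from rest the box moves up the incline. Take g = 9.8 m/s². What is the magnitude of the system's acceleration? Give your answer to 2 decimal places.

For the box on the incline: the weight component along the slope is m₁g sin 40° = 3 × 9.8 × 0.6428 = 18.898 N and the normal force is N = m₁g cos 40° = 22.522 N.
Kinetic friction opposes the box's motion up the incline: f = μN = 0.31 × 22.522 = 6.982 N acting down the slope.
Newton's second law for the box (up-slope positive): T − 18.898 − 6.982 = 3 a. For the hanging counterweight (downward positive): 8.5 × 9.8 − T = 8.5 a.
Adding the two equations eliminates T: 57.420 = 11.5 a, so a = 4.9930 m/s².

4.99 m/s²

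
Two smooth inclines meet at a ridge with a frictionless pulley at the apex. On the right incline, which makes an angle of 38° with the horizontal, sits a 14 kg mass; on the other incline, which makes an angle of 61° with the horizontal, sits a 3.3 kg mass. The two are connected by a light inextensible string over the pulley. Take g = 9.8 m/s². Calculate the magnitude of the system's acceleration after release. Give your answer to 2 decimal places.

3.25 m/s²

Resolve each weight along its own incline: the 14 kg mass has component 14 × 9.8 × sin 38° = 84.469 N down its slope, and the 3.3 kg mass has 3.3 × 9.8 × sin 61° = 28.285 N down its slope.
The 14 kg side's 84.469 N exceeds the other side's 28.285 N, so that mass slides down and the 3.3 kg mass slides up. Taking that direction as positive, Newton's second law for the whole system gives 84.469 − 28.285 = (14 + 3.3) a, so a = 56.184 / 17.3 = 3.2476 m/s².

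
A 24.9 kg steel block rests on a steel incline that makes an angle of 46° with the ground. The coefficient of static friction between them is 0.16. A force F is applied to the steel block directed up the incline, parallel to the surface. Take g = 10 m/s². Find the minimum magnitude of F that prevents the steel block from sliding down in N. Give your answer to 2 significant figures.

150 N

The normal force is N = mg cos 46° = 172.970 N. With F at its minimum the steel block is on the verge of sliding down, so static friction is at its maximum μ_s N = 0.16 × 172.970 = 27.675 N and acts up the slope.
Equilibrium along the incline: F + μ_s N = mg sin 46°, so F = 179.116 − 27.675 = 151.441 N.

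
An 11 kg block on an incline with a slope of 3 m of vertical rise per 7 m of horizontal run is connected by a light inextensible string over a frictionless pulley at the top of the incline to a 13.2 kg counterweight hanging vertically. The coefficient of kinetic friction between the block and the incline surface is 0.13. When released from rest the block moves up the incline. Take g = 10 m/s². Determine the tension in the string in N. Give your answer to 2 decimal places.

90.80 N

For the block on the incline: the weight component along the slope is m₁g sin 23.20° = 11 × 10 × 0.3939 = 43.329 N and the normal force is N = m₁g cos 23.20° = 101.106 N.
Kinetic friction opposes the block's motion up the incline: f = μN = 0.13 × 101.106 = 13.144 N acting down the slope.
Newton's second law for the block (up-slope positive): T − 43.329 − 13.144 = 11 a. For the hanging counterweight (downward positive): 13.2 × 10 − T = 13.2 a.
Adding the two equations eliminates T: 75.527 = 24.2 a, so a = 3.1210 m/s².
Then from the hanging counterweight's equation, T = 13.2 × (10 − 3.1210) = 90.803 N.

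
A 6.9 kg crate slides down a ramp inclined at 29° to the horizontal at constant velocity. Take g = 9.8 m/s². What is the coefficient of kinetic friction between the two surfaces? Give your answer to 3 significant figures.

At constant velocity the net force along the incline is zero: mg sin 29° = μ mg cos 29°.
So μ = tan 29° = 0.4848 / 0.8746 = 0.5543.

0.554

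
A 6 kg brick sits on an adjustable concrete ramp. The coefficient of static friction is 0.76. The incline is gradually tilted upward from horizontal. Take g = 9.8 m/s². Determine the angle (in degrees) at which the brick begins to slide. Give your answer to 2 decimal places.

At the threshold of sliding, static friction is at its maximum μ_s N and exactly balances the weight component along the incline: mg sin θ = μ_s mg cos θ.
Hence tan θ = μ_s = 0.76, so θ = arctan(0.76) = 37.2348°.

37.23°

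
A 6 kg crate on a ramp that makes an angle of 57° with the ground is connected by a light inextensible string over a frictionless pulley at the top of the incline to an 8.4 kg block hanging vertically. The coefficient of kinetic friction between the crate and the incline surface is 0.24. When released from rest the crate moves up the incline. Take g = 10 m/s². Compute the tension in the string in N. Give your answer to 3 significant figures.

For the crate on the incline: the weight component along the slope is m₁g sin 57° = 6 × 10 × 0.8387 = 50.322 N and the normal force is N = m₁g cos 57° = 32.678 N.
Kinetic friction opposes the crate's motion up the incline: f = μN = 0.24 × 32.678 = 7.843 N acting down the slope.
Newton's second law for the crate (up-slope positive): T − 50.322 − 7.843 = 6 a. For the hanging block (downward positive): 8.4 × 10 − T = 8.4 a.
Adding the two equations eliminates T: 25.835 = 14.4 a, so a = 1.7941 m/s².
Then from the hanging block's equation, T = 8.4 × (10 − 1.7941) = 68.930 N.

68.9 N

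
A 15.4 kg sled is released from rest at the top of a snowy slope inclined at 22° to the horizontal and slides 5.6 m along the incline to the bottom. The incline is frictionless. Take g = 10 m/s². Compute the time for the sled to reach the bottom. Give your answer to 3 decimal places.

The weight component along the incline is mg sin 22° = 57.689 N and the normal force is N = mg cos 22° = 142.786 N.
With no friction, a = g sin 22° = 3.7461 m/s².
Starting from rest, L = ½at², so t = √(2L/a) = √(2 × 5.6 / 3.7461) = 1.7291 s.

1.729 s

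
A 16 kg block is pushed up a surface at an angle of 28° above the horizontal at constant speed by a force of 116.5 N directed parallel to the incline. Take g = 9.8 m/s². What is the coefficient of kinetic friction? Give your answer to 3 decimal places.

0.310

At constant speed ΣF = 0 along the incline. The applied 116.5 N acts up the slope; the weight component mg sin 28° = 73.613 N and kinetic friction μN both act down the slope.
So 116.5 = 73.613 + μ × 138.446, giving μ = (116.5 − 73.613) / 138.446 = 0.3098.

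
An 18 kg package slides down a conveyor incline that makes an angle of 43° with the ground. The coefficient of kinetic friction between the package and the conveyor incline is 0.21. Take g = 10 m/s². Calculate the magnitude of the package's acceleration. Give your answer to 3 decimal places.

5.284 m/s²

Resolving the weight along the incline: the component pulling the package down the slope is mg sin 43° = 18 × 10 × 0.6820 = 122.760 N, and the normal force is N = mg cos 43° = 18 × 10 × 0.7314 = 131.652 N.
Kinetic friction acts up the slope with magnitude f = μN = 0.21 × 131.652 = 27.647 N.
Net force along the incline is 122.760 − 27.647 = 95.113 N, so a = 95.113 / 18 = 5.2841 m/s².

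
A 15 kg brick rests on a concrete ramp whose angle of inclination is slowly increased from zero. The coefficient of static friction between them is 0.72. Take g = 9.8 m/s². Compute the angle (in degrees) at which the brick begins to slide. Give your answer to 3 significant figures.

At the threshold of sliding, static friction is at its maximum μ_s N and exactly balances the weight component along the incline: mg sin θ = μ_s mg cos θ.
Hence tan θ = μ_s = 0.72, so θ = arctan(0.72) = 35.7539°.

35.8°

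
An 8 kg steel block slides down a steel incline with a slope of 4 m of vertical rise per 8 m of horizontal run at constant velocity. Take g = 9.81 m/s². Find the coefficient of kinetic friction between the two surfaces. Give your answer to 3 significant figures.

At constant velocity the net force along the incline is zero: mg sin 26.57° = μ mg cos 26.57°.
So μ = tan 26.57° = 0.4472 / 0.8944 = 0.5000.

0.500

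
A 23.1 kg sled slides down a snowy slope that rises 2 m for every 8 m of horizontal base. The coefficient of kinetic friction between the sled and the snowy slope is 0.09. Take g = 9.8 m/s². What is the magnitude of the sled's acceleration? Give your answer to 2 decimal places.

Resolving the weight along the incline: the component pulling the sled down the slope is mg sin 14.04° = 23.1 × 9.8 × 0.2425 = 54.897 N, and the normal force is N = mg cos 14.04° = 23.1 × 9.8 × 0.9701 = 219.611 N.
Kinetic friction acts up the slope with magnitude f = μN = 0.09 × 219.611 = 19.765 N.
Net force along the incline is 54.897 − 19.765 = 35.132 N, so a = 35.132 / 23.1 = 1.5209 m/s².

1.52 m/s²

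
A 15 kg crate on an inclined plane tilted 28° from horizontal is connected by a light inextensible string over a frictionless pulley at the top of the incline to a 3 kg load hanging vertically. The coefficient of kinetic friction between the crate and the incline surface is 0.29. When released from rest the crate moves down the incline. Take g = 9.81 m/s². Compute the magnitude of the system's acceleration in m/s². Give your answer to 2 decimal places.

For the crate on the incline: the weight component along the slope is m₁g sin 28° = 15 × 9.81 × 0.4695 = 69.087 N and the normal force is N = m₁g cos 28° = 129.926 N.
Kinetic friction opposes the crate's motion down the incline: f = μN = 0.29 × 129.926 = 37.679 N acting up the slope.
Newton's second law for the crate (down-slope positive): 69.087 − 37.679 − T = 15 a. For the hanging load (upward positive): T − 3 × 9.81 = 3 a.
Adding the two equations eliminates T: 1.978 = 18 a, so a = 0.1099 m/s².

0.11 m/s²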